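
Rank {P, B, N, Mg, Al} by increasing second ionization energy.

Mg < Al < P < B < N

Consider each +1 ion: P⁺ still has 4 valence electrons; B⁺ still has 2 valence electrons; N⁺ still has 4 valence electrons; Mg⁺ still has 1 valence electron; Al⁺ still has 2 valence electrons.
All are still removing valence electrons, so compare the +1 ions as you would atoms: IE_2 generally rises across a period (higher Z_eff) and falls down a group (larger shell), subject to the usual subshell exceptions.
Valence configurations: P⁺ [Ne]3s²3p², B⁺ [He]2s², N⁺ [He]2s²2p², Mg⁺ [Ne]3s¹, Al⁺ [Ne]3s².
The numbers (kJ/mol): P 1907, B 2427, N 2856, Mg 1451, Al 1817.
Putting it together, IE_2: Mg < Al < P < B < N.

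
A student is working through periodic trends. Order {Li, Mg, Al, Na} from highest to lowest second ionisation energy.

IE_2 is the cost of taking one more electron from the +1 cation: Li⁺ is the bare [He] core; Mg⁺ still has 1 valence electron; Al⁺ still has 2 valence electrons; Na⁺ is the bare [Ne] core.
Breaking into a closed-shell core is much more expensive than removing a leftover valence electron — Na and Li have the largest IE_2 here.
Valence configurations: Mg⁺ [Ne]3s¹, Al⁺ [Ne]3s².
The numbers (kJ/mol): Li 7298, Mg 1451, Al 1817, Na 4562.
Overall IE_2 order: Mg < Al < Na < Li.

Li, Na, Al, Mg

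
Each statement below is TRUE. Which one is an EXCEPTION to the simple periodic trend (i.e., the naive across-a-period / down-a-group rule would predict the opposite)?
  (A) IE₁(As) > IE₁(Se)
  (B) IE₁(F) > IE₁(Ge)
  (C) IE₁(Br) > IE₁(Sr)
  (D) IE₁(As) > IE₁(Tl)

(A)

The general trend: first ionization energy increases across a period and decreases down a group.
(A) As (period 4, group 15) vs Se (period 4, group 16): the stated order contradicts the simple trend.
(B) F (period 2, group 17) vs Ge (period 4, group 14): the stated order agrees with the simple trend.
(C) Br (period 4, group 17) vs Sr (period 5, group 2): the stated order agrees with the simple trend.
(D) As (period 4, group 15) vs Tl (period 6, group 13): the stated order agrees with the simple trend.
The exception is (A): Se (4p⁴) ionizes more easily than half-filled As (4p³).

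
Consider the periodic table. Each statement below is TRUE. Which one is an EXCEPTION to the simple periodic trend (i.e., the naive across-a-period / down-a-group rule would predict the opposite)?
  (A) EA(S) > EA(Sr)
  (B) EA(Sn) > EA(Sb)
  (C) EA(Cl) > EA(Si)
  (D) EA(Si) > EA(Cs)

(B)

The general trend: electron affinity increases across a period and decreases down a group.
(A) S (period 3, group 16) vs Sr (period 5, group 2): the stated order agrees with the simple trend.
(B) Sn (period 5, group 14) vs Sb (period 5, group 15): the stated order contradicts the simple trend.
(C) Cl (period 3, group 17) vs Si (period 3, group 14): the stated order agrees with the simple trend.
(D) Si (period 3, group 14) vs Cs (period 6, group 1): the stated order agrees with the simple trend.
The exception is (B): adding an electron to Sb's half-filled 5p³ is unfavourable, so Sn has the more exothermic EA.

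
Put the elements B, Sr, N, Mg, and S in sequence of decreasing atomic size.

Sr > Mg > S > B > N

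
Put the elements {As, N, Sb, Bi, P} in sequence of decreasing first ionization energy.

N > P > As > Sb > Bi

Removing the outermost electron gets harder across a period and easier down a group.
All are in group 15, so first ionization energy increases up the group.
So from highest to lowest: N > P > As > Sb > Bi.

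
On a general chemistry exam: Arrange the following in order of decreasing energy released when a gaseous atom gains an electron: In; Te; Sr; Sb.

Atoms with high Z_eff and room in the valence shell (especially the halogens) have the most exothermic electron affinities.
All lie in period 5, so electron affinity increases left to right.
So from highest to lowest: Te > Sb > In > Sr.

Te > Sb > In > Sr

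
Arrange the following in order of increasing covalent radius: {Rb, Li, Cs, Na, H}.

H < Li < Na < Rb < Cs

H is in period 1, group 1; Li is in period 2, group 1; Na is in period 3, group 1; Rb is in period 5, group 1; Cs is in period 6, group 1.
Atomic radius shrinks across a period as nuclear charge pulls the same shell inward, and grows down a group as new shells are added.
All are in group 1, so atomic radius increases down the group.
So from smallest to largest: H < Li < Na < Rb < Cs.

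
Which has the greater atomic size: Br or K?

Across a period the added protons contract the valence shell; down a group each new principal shell makes the atom larger.
All lie in period 4, so atomic radius increases right to left.
So K has the greater atomic size (K > Br).

K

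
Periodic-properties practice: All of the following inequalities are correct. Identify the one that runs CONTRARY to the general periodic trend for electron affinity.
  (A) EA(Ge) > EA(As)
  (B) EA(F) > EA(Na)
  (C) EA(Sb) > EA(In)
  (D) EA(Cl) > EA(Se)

(A)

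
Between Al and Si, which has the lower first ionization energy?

Al

Al is in period 3, group 13; Si is in period 3, group 14.
IE₁ increases left→right with effective nuclear charge and decreases top→bottom as the valence shell moves farther out.
All lie in period 3, so first ionization energy increases left to right.
So Al has the lower first ionization energy (Al < Si).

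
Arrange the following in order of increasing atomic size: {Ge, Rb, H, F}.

H is in period 1, group 1; F is in period 2, group 17; Ge is in period 4, group 14; Rb is in period 5, group 1.
Moving right in a period, electrons are added to the same shell under a stronger nuclear pull, so atoms get smaller; moving down, a new shell is opened and atoms get larger.
Neither a single period nor a single group — weigh both effects.
F > H: period and group pull opposite ways; the down-group shift dominates (64 vs 32 pm).
Ge > F: relative to F, both the across-period and down-group shifts push Ge's atomic radius up.
Rb > Ge: both effects reinforce here, so Rb is clearly the larger of the two.
Approximate values (pm): H 32, F 64, Ge 121, Rb 210.
So from smallest to largest: H < F < Ge < Rb.

H, F, Ge, Rb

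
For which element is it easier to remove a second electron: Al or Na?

IE_2 is the cost of taking one more electron from the +1 cation: Al⁺ still has 2 valence electrons; Na⁺ is the bare [Ne] core.
Pulling an electron out of a noble-gas core costs far more than removing a remaining valence electron, so Na sits at the high end of IE_2.
Tabulated IE_2 (kJ/mol): Al 1817, Na 4562.
Overall IE_2 order: Al < Na.

Al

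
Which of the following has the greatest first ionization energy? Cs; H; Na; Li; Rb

H is in period 1, group 1; Li is in period 2, group 1; Na is in period 3, group 1; Rb is in period 5, group 1; Cs is in period 6, group 1.
IE₁ increases left→right with effective nuclear charge and decreases top→bottom as the valence shell moves farther out.
All are in group 1, so first ionization energy increases up the group.
The greatest first ionization energy among these belongs to H.

H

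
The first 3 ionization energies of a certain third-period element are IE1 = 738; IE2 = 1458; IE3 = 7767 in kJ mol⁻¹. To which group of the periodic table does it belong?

Group 2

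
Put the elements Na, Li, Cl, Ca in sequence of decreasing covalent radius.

Ca > Na > Li > Cl

Li is in period 2, group 1; Na is in period 3, group 1; Cl is in period 3, group 17; Ca is in period 4, group 2.
Radius decreases left→right (rising Z_eff, same n) and increases top→bottom (higher n).
These span different periods and groups, so the two trends combine.
Li > Cl: period and group pull opposite ways; the across-period shift dominates (133 vs 99 pm).
Na > Li: they share group 1; the group trend gives Na the larger value.
Ca > Na: period and group pull opposite ways; the down-group shift dominates (171 vs 155 pm).
Tabulated atomic radius (pm): Li 133, Na 155, Cl 99, Ca 171.
So from largest to smallest: Ca > Na > Li > Cl.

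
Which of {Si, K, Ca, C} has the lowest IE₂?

Consider each +1 ion: Si⁺ still has 3 valence electrons; K⁺ is the bare [Ar] core; Ca⁺ still has 1 valence electron; C⁺ still has 3 valence electrons.
Core electrons are held far more tightly than valence electrons, so K tops the IE_2 order.
Valence configurations: Si⁺ [Ne]3s²3p¹, Ca⁺ [Ar]4s¹, C⁺ [He]2s²2p¹.
Approximate IE_2 values (kJ/mol): Si 1577, K 3052, Ca 1145, C 2353.
Overall IE_2 order: Ca < Si < C < K.

Ca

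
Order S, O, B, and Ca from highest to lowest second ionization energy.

O, B, S, Ca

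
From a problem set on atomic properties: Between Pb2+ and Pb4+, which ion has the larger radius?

Pb2+

Both ions have Z = 82 protons, but Pb4+ has lost more electrons, so its remaining electrons feel a larger effective nuclear charge per electron and are pulled in more tightly.
Higher positive charge → smaller ion, so Pb2+ > Pb4+.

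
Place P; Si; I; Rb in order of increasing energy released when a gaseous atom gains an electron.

Si is in period 3, group 14; P is in period 3, group 15; Rb is in period 5, group 1; I is in period 5, group 17.
Electron affinity generally becomes more exothermic across a period toward the halogens and less exothermic down a group.
These span different periods and groups, so the two trends combine.
P > Rb: both effects reinforce here, so P is clearly the higher of the two.
Si > P: this pair runs against the simple trend — see the exception note.
I > Si: the two effects oppose for this pair; the across-period effect wins (295 vs 134 kJ/mol).
Note the exception: Si has a higher electron affinity than P, contrary to the simple trend — adding an electron to P's half-filled 3p³ is unfavourable, so Si (3p²) has the more exothermic EA.
For reference (kJ/mol): Si 134, P 72, Rb 47, I 295.
So from lowest to highest: Rb < P < Si < I.

Rb < P < Si < I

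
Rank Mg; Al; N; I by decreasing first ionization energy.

N is in period 2, group 15; Mg is in period 3, group 2; Al is in period 3, group 13; I is in period 5, group 17.
Removing the outermost electron gets harder across a period and easier down a group.
Here both period and group differ, so the two effects have to be weighed against each other.
Mg > Al: this pair runs against the simple trend — see the exception note.
I > Mg: the two effects oppose for this pair; the across-period effect wins (1008 vs 738 kJ/mol).
N > I: the two effects oppose for this pair; the down-group effect wins (1402 vs 1008 kJ/mol).
Note the exception: Mg has a higher first ionization energy than Al, contrary to the simple trend — Al's single 3p electron is easier to remove than one from Mg's filled 3s².
For reference (kJ/mol): N 1402, Mg 738, Al 578, I 1008.
So from highest to lowest: N > I > Mg > Al.

N, I, Mg, Al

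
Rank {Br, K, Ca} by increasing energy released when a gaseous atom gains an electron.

Ca < K < Br

K is in period 4, group 1; Ca is in period 4, group 2; Br is in period 4, group 17.
EA tends to increase across a period and decrease down a group, though the pattern is less regular than for IE or radius.
All lie in period 4; the across-period trend (electron affinity increases left to right) applies, with the exception below.
Note the exception: K has a higher electron affinity than Ca, contrary to the simple trend — adding an electron to Ca (ns²) has to open a new, higher-energy np subshell, which is unfavourable.
Tabulated electron affinity (kJ/mol): K 48, Ca 2, Br 325.
So from lowest to highest: Ca < K < Br.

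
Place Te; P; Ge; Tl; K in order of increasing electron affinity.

Tl < K < P < Ge < Te

P is in period 3, group 15; K is in period 4, group 1; Ge is in period 4, group 14; Te is in period 5, group 16; Tl is in period 6, group 13.
Atoms with high Z_eff and room in the valence shell (especially the halogens) have the most exothermic electron affinities.
These span different periods and groups, so the two trends combine.
K > Tl: the two effects oppose for this pair; the down-group effect wins (48 vs 19 kJ/mol).
P > K: relative to K, both the across-period and down-group shifts push P's electron affinity up.
Ge > P: this pair runs against the simple trend — see the exception note.
Te > Ge: period and group pull opposite ways; the across-period shift dominates (190 vs 119 kJ/mol).
Note the exception: Ge has a higher electron affinity than P, contrary to the simple trend — adding an electron to P's half-filled np³ subshell costs electron-pairing energy.
Tabulated electron affinity (kJ/mol): P 72, K 48, Ge 119, Te 190, Tl 19.
So from lowest to highest: Tl < K < P < Ge < Te.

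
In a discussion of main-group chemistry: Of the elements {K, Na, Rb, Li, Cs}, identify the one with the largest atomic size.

Cs

Li is in period 2, group 1; Na is in period 3, group 1; K is in period 4, group 1; Rb is in period 5, group 1; Cs is in period 6, group 1.
Moving right in a period, electrons are added to the same shell under a stronger nuclear pull, so atoms get smaller; moving down, a new shell is opened and atoms get larger.
All are in group 1, so atomic radius increases down the group.
The largest atomic size among these belongs to Cs.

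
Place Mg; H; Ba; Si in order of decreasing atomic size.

H is in period 1, group 1; Mg is in period 3, group 2; Si is in period 3, group 14; Ba is in period 6, group 2.
Moving right in a period, electrons are added to the same shell under a stronger nuclear pull, so atoms get smaller; moving down, a new shell is opened and atoms get larger.
These span different periods and groups, so the two trends combine.
Si > H: the two effects oppose for this pair; the down-group effect wins (116 vs 32 pm).
Mg > Si: both are in period 3; the period trend gives Mg the larger value.
Ba > Mg: they share group 2; the group trend gives Ba the larger value.
For reference (pm): H 32, Mg 139, Si 116, Ba 196.
So from largest to smallest: Ba > Mg > Si > H.

Ba, Mg, Si, H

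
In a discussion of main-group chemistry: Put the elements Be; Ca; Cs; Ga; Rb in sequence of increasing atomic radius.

Be < Ga < Ca < Rb < Cs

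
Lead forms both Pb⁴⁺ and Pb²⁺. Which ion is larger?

Pb²⁺

Both ions have Z = 82 protons, but Pb⁴⁺ has lost more electrons, so its remaining electrons feel a larger effective nuclear charge per electron and are pulled in more tightly.
Higher positive charge → smaller ion, so Pb²⁺ > Pb⁴⁺.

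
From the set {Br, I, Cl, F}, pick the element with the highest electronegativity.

F is in period 2, group 17; Cl is in period 3, group 17; Br is in period 4, group 17; I is in period 5, group 17.
Atoms toward the upper right of the periodic table pull bonding electrons most strongly.
All are in group 17, so electronegativity increases up the group.
The highest electronegativity among these belongs to F.

F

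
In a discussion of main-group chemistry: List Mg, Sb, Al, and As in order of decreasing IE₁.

Mg is in period 3, group 2; Al is in period 3, group 13; As is in period 4, group 15; Sb is in period 5, group 15.
First ionization energy rises across a period (greater Z_eff holds electrons more tightly) and falls down a group (valence electrons are farther from the nucleus).
These span different periods and groups, so the two trends combine.
Mg > Al: this pair runs against the simple trend — see the exception note.
Sb > Mg: period and group pull opposite ways; the across-period shift dominates (831 vs 738 kJ/mol).
As > Sb: they share group 15; the group trend gives As the larger value.
Note the exception: Mg has a higher first ionization energy than Al, contrary to the simple trend — Al's single 3p electron is easier to remove than one from Mg's filled 3s².
Approximate values (kJ/mol): Mg 738, Al 578, As 947, Sb 831.
So from highest to lowest: As > Sb > Mg > Al.

As, Sb, Mg, Al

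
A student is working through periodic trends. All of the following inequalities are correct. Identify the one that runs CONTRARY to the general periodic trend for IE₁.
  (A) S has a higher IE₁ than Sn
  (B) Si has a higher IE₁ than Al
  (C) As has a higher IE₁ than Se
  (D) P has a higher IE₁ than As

(C)

The general trend: IE₁ increases across a period and decreases down a group.
(A) S (period 3, group 16) vs Sn (period 5, group 14): the stated order agrees with the simple trend.
(B) Si (period 3, group 14) vs Al (period 3, group 13): the stated order agrees with the simple trend.
(C) As (period 4, group 15) vs Se (period 4, group 16): the stated order contradicts the simple trend.
(D) P (period 3, group 15) vs As (period 4, group 15): the stated order agrees with the simple trend.
The exception is (C): Se (4p⁴) ionizes more easily than half-filled As (4p³).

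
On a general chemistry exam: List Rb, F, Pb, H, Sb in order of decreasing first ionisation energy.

First ionization energy rises across a period (greater Z_eff holds electrons more tightly) and falls down a group (valence electrons are farther from the nucleus).
Here both period and group differ, so the two effects have to be weighed against each other.
Pb > Rb: period and group pull opposite ways; the across-period shift dominates (716 vs 403 kJ/mol).
Sb > Pb: both effects reinforce here, so Sb is clearly the higher of the two.
H > Sb: the two effects oppose for this pair; the down-group effect wins (1312 vs 831 kJ/mol).
F > H: period and group pull opposite ways; the across-period shift dominates (1681 vs 1312 kJ/mol).
For reference (kJ/mol): H 1312, F 1681, Rb 403, Sb 831, Pb 716.
So from highest to lowest: F > H > Sb > Pb > Rb.

F, H, Sb, Pb, Rb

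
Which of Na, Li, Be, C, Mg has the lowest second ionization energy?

The second ionization energy removes an electron from the +1 ion. For each element: Na⁺ is the bare [Ne] core; Li⁺ is the bare [He] core; Be⁺ still has 1 valence electron; C⁺ still has 3 valence electrons; Mg⁺ still has 1 valence electron.
Core electrons are held far more tightly than valence electrons, so Na and Li top the IE_2 order.
Valence configurations: Be⁺ [He]2s¹, C⁺ [He]2s²2p¹, Mg⁺ [Ne]3s¹.
Approximate IE_2 values (kJ/mol): Na 4562, Li 7298, Be 1757, C 2353, Mg 1451.
So the second ionization energies run Mg < Be < C < Na < Li.

Mg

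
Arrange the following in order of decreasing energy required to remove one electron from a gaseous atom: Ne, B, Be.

Ne > Be > B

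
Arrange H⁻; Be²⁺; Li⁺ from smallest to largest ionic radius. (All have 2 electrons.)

Be²⁺ < Li⁺ < H⁻

All of these have 2 electrons, so size is governed by nuclear charge alone: the more protons, the stronger the pull on the same electron cloud, and the smaller the ion.
Nuclear charges: Be²⁺ (Z=4), Li⁺ (Z=3), H⁻ (Z=1).
Smallest to largest: Be²⁺ < Li⁺ < H⁻.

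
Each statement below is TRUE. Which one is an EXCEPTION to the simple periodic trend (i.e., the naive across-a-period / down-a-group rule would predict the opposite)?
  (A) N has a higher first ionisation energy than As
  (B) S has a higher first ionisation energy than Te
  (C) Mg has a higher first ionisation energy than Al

The general trend: first ionisation energy increases across a period and decreases down a group.
(A) N (period 2, group 15) vs As (period 4, group 15): the stated order agrees with the simple trend.
(B) S (period 3, group 16) vs Te (period 5, group 16): the stated order agrees with the simple trend.
(C) Mg (period 3, group 2) vs Al (period 3, group 13): the stated order contradicts the simple trend.
The exception is (C): Al's single 3p electron is easier to remove than one from Mg's filled 3s².

(C)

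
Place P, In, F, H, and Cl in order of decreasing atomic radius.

In > P > Cl > F > H

H is in period 1, group 1; F is in period 2, group 17; P is in period 3, group 15; Cl is in period 3, group 17; In is in period 5, group 13.
Atomic radius shrinks across a period as nuclear charge pulls the same shell inward, and grows down a group as new shells are added.
Here both period and group differ, so the two effects have to be weighed against each other.
F > H: period and group pull opposite ways; the down-group shift dominates (64 vs 32 pm).
Cl > F: they share group 17; the group trend gives Cl the larger value.
P > Cl: P lies to the left of Cl in period 3, so the across-period effect alone puts P larger.
In > P: relative to P, both the across-period and down-group shifts push In's atomic radius up.
Tabulated atomic radius (pm): H 32, F 64, P 111, Cl 99, In 142.
So from largest to smallest: In > P > Cl > F > H.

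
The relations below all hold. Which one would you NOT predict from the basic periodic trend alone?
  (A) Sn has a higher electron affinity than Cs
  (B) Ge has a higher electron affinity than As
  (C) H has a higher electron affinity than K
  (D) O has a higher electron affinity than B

The general trend: electron affinity increases across a period and decreases down a group.
(A) Sn (period 5, group 14) vs Cs (period 6, group 1): the stated order agrees with the simple trend.
(B) Ge (period 4, group 14) vs As (period 4, group 15): the stated order contradicts the simple trend.
(C) H (period 1, group 1) vs K (period 4, group 1): the stated order agrees with the simple trend.
(D) O (period 2, group 16) vs B (period 2, group 13): the stated order agrees with the simple trend.
The exception is (B): adding an electron to As's half-filled 4p³ is unfavourable, so Ge (4p²) has the more exothermic EA.

(B)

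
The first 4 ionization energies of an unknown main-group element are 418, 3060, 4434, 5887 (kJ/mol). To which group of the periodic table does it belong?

Group 1

Look for the largest jump between consecutive ionization energies: IE2/IE1 ≈ 7.3, far larger than any earlier ratio.
That jump marks the point where a core electron is being removed. So the atom has 1 valence electron.
A main-group element with 1 valence electron is in group 1.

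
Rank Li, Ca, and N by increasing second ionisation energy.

The second ionization energy removes an electron from the +1 ion. For each element: Li⁺ is the bare [He] core; Ca⁺ still has 1 valence electron; N⁺ still has 4 valence electrons.
Core electrons are held far more tightly than valence electrons, so Li tops the IE_2 order.
Valence configurations: Ca⁺ [Ar]4s¹, N⁺ [He]2s²2p².
Tabulated IE_2 (kJ/mol): Li 7298, Ca 1145, N 2856.
So the second ionization energies run Ca < N < Li.

Ca < N < Li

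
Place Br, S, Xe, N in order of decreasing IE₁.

N, Xe, Br, S

N is in period 2, group 15; S is in period 3, group 16; Br is in period 4, group 17; Xe is in period 5, group 18.
IE₁ increases left→right with effective nuclear charge and decreases top→bottom as the valence shell moves farther out.
These sit on a diagonal, where the across-period and down-group effects partly cancel.
Br > S: the two effects oppose for this pair; the across-period effect wins (1140 vs 1000 kJ/mol).
Xe > Br: the two effects oppose for this pair; the across-period effect wins (1170 vs 1140 kJ/mol).
N > Xe: the two effects oppose for this pair; the down-group effect wins (1402 vs 1170 kJ/mol).
For reference (kJ/mol): N 1402, S 1000, Br 1140, Xe 1170.
So from highest to lowest: N > Xe > Br > S.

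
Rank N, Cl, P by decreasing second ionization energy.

N > Cl > P

The second ionization energy removes an electron from the +1 ion. For each element: N⁺ still has 4 valence electrons; Cl⁺ still has 6 valence electrons; P⁺ still has 4 valence electrons.
All are still removing valence electrons, so compare the +1 ions as you would atoms: IE_2 generally rises across a period (higher Z_eff) and falls down a group (larger shell), subject to the usual subshell exceptions.
Valence configurations: N⁺ [He]2s²2p², Cl⁺ [Ne]3s²3p⁴, P⁺ [Ne]3s²3p².
Tabulated IE_2 (kJ/mol): N 2856, Cl 2298, P 1907.
Putting it together, IE_2: P < Cl < N.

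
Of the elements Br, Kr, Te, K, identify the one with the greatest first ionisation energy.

Kr

K is in period 4, group 1; Br is in period 4, group 17; Kr is in period 4, group 18; Te is in period 5, group 16.
IE₁ increases left→right with effective nuclear charge and decreases top→bottom as the valence shell moves farther out.
Neither a single period nor a single group — weigh both effects.
Te > K: period and group pull opposite ways; the across-period shift dominates (869 vs 419 kJ/mol).
Br > Te: both effects reinforce here, so Br is clearly the higher of the two.
Kr > Br: Kr lies to the right of Br in period 4, so the across-period effect alone puts Kr higher.
For reference (kJ/mol): K 419, Br 1140, Kr 1351, Te 869.
The greatest first ionisation energy among these belongs to Kr.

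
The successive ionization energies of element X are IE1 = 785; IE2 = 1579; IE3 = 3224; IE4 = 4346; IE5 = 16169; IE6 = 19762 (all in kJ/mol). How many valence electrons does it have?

Look for the largest jump between consecutive ionization energies: IE5/IE4 ≈ 3.7, far larger than any earlier ratio.
That jump marks the point where a core electron is being removed. So the atom has 4 valence electrons.

4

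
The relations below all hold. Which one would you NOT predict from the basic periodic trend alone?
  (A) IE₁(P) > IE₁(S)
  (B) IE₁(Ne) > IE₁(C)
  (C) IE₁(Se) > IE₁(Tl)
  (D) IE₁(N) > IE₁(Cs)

(A)

The general trend: IE₁ increases across a period and decreases down a group.
(A) P (period 3, group 15) vs S (period 3, group 16): the stated order contradicts the simple trend.
(B) Ne (period 2, group 18) vs C (period 2, group 14): the stated order agrees with the simple trend.
(C) Se (period 4, group 16) vs Tl (period 6, group 13): the stated order agrees with the simple trend.
(D) N (period 2, group 15) vs Cs (period 6, group 1): the stated order agrees with the simple trend.
The exception is (A): S (3p⁴) ionizes more easily than half-filled P (3p³) because the paired 3p electron in S is pushed out by e⁻–e⁻ repulsion.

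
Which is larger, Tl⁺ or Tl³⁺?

Tl⁺

Both ions have Z = 81 protons, but Tl³⁺ has lost more electrons, so its remaining electrons feel a larger effective nuclear charge per electron and are pulled in more tightly.
Higher positive charge → smaller ion, so Tl⁺ > Tl³⁺.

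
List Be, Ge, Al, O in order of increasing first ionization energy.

Be is in period 2, group 2; O is in period 2, group 16; Al is in period 3, group 13; Ge is in period 4, group 14.
First ionization energy rises across a period (greater Z_eff holds electrons more tightly) and falls down a group (valence electrons are farther from the nucleus).
These span different periods and groups, so the two trends combine.
Ge > Al: the two effects oppose for this pair; the across-period effect wins (762 vs 578 kJ/mol).
Be > Ge: period and group pull opposite ways; the down-group shift dominates (900 vs 762 kJ/mol).
O > Be: both are in period 2; the period trend gives O the larger value.
Tabulated first ionization energy (kJ/mol): Be 900, O 1314, Al 578, Ge 762.
So from lowest to highest: Al < Ge < Be < O.

Al < Ge < Be < O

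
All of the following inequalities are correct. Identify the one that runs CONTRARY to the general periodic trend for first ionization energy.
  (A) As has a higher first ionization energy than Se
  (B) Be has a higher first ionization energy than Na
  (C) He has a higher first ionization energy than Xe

(A)

The general trend: first ionization energy increases across a period and decreases down a group.
(A) As (period 4, group 15) vs Se (period 4, group 16): the stated order contradicts the simple trend.
(B) Be (period 2, group 2) vs Na (period 3, group 1): the stated order agrees with the simple trend.
(C) He (period 1, group 18) vs Xe (period 5, group 18): the stated order agrees with the simple trend.
The exception is (A): Se (4p⁴) ionizes more easily than half-filled As (4p³).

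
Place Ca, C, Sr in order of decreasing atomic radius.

C is in period 2, group 14; Ca is in period 4, group 2; Sr is in period 5, group 2.
Atomic radius shrinks across a period as nuclear charge pulls the same shell inward, and grows down a group as new shells are added.
Here both period and group differ, so the two effects have to be weighed against each other.
Ca > C: relative to C, both the across-period and down-group shifts push Ca's atomic radius up.
Sr > Ca: Sr sits below Ca in group 2, so the down-group effect alone puts Sr larger.
For reference (pm): C 75, Ca 171, Sr 185.
So from largest to smallest: Sr > Ca > C.

Sr > Ca > C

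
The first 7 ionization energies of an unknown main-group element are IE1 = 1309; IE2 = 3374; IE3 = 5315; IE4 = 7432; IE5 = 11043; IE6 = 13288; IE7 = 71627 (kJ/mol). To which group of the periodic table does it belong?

Look for the largest jump between consecutive ionization energies: IE7/IE6 ≈ 5.4, far larger than any earlier ratio.
That jump marks the point where a core electron is being removed. So the atom has 6 valence electrons.
A main-group element with 6 valence electrons is in group 16.

Group 16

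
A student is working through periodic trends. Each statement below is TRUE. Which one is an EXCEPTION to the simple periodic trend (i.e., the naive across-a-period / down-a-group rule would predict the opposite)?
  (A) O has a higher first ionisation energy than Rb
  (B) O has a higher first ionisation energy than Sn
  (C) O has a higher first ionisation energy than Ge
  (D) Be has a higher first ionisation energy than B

(D)

The general trend: first ionisation energy increases across a period and decreases down a group.
(A) O (period 2, group 16) vs Rb (period 5, group 1): the stated order agrees with the simple trend.
(B) O (period 2, group 16) vs Sn (period 5, group 14): the stated order agrees with the simple trend.
(C) O (period 2, group 16) vs Ge (period 4, group 14): the stated order agrees with the simple trend.
(D) Be (period 2, group 2) vs B (period 2, group 13): the stated order contradicts the simple trend.
The exception is (D): removing B's lone 2p electron is easier than breaking Be's filled 2s².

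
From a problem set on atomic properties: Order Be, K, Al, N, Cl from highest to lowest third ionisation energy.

After 2 electrons have been removed, what remains? Be²⁺ is the bare [He] core; K²⁺ is already 1 electron into the core; Al²⁺ still has 1 valence electron; N²⁺ still has 3 valence electrons; Cl²⁺ still has 5 valence electrons.
Usually core removal costs more than valence removal, but here the competition is close: a tightly held n=2 valence electron can cost more to remove than an n=3 core electron, so the actual values have to decide it.
Valence configurations: Al²⁺ [Ne]3s¹, N²⁺ [He]2s²2p¹, Cl²⁺ [Ne]3s²3p³.
The numbers (kJ/mol): Be 14849, K 4420, Al 2745, N 4578, Cl 3822.
Overall IE_3 order: Al < Cl < K < N < Be.

Be > N > K > Cl > Al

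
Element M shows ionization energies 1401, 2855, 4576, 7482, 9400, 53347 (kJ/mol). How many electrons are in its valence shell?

Look for the largest jump between consecutive ionization energies: IE6/IE5 ≈ 5.7, far larger than any earlier ratio.
That jump marks the point where a core electron is being removed. So the atom has 5 valence electrons.

5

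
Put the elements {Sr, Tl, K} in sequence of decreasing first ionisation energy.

Tl, Sr, K

K is in period 4, group 1; Sr is in period 5, group 2; Tl is in period 6, group 13.
Across a period the outer electron is held more tightly (higher IE₁); down a group it sits in a higher shell, more shielded, and comes off more easily.
A diagonal step moves right (one effect) and down (the opposite effect) at once.
Sr > K: the two effects oppose for this pair; the across-period effect wins (550 vs 419 kJ/mol).
Tl > Sr: the two effects oppose for this pair; the across-period effect wins (589 vs 550 kJ/mol).
Tabulated first ionization energy (kJ/mol): K 419, Sr 550, Tl 589.
So from highest to lowest: Tl > Sr > K.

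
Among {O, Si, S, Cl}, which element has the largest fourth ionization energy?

O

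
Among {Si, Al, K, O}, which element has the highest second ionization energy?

O

Consider each +1 ion: Si⁺ still has 3 valence electrons; Al⁺ still has 2 valence electrons; K⁺ is the bare [Ar] core; O⁺ still has 5 valence electrons.
Usually core removal costs more than valence removal, but here the competition is close: a tightly held n=2 valence electron can cost more to remove than an n=3 core electron, so the actual values have to decide it.
Valence configurations: Si⁺ [Ne]3s²3p¹, Al⁺ [Ne]3s², O⁺ [He]2s²2p³.
Si⁺ loses a lone 3p electron whereas Al⁺ must break into a filled 3s² pair, so IE_2(Al) > IE_2(Si) even though Si has the higher nuclear charge.
Approximate IE_2 values (kJ/mol): Si 1577, Al 1817, K 3052, O 3388.
Hence IE_2: Si < Al < K < O.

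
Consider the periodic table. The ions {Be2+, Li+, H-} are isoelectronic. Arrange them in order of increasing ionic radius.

All of these have 2 electrons, so size is governed by nuclear charge alone: the more protons, the stronger the pull on the same electron cloud, and the smaller the ion.
Nuclear charges: Be2+ (Z=4), Li+ (Z=3), H- (Z=1).
Smallest to largest: Be2+ < Li+ < H-.

Be2+ < Li+ < H-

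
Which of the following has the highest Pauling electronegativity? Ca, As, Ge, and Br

Atoms toward the upper right of the periodic table pull bonding electrons most strongly.
All lie in period 4, so electronegativity increases left to right.
The highest Pauling electronegativity among these belongs to Br.

Br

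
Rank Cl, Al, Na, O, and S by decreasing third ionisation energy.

The third ionization energy removes an electron from the +2 ion. For each element: Cl²⁺ still has 5 valence electrons; Al²⁺ still has 1 valence electron; Na²⁺ is already 1 electron into the core; O²⁺ still has 4 valence electrons; S²⁺ still has 4 valence electrons.
Core electrons are held far more tightly than valence electrons, so Na tops the IE_3 order.
Valence configurations: Cl²⁺ [Ne]3s²3p³, Al²⁺ [Ne]3s¹, O²⁺ [He]2s²2p², S²⁺ [Ne]3s²3p².
The numbers (kJ/mol): Cl 3822, Al 2745, Na 6910, O 5300, S 3357.
Putting it together, IE_3: Al < S < Cl < O < Na.

Na > O > Cl > S > Al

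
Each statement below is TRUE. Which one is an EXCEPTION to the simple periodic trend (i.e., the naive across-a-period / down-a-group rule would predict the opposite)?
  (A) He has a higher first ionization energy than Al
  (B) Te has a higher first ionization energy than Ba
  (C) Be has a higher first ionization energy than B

(C)

The general trend: first ionization energy increases across a period and decreases down a group.
(A) He (period 1, group 18) vs Al (period 3, group 13): the stated order agrees with the simple trend.
(B) Te (period 5, group 16) vs Ba (period 6, group 2): the stated order agrees with the simple trend.
(C) Be (period 2, group 2) vs B (period 2, group 13): the stated order contradicts the simple trend.
The exception is (C): removing B's lone 2p electron is easier than breaking Be's filled 2s².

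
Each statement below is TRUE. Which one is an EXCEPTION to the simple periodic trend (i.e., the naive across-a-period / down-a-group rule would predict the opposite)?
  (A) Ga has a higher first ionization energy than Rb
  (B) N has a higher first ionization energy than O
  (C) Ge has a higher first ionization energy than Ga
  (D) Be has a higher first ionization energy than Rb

(B)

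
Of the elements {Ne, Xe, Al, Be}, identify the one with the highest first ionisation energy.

Be is in period 2, group 2; Ne is in period 2, group 18; Al is in period 3, group 13; Xe is in period 5, group 18.
Removing the outermost electron gets harder across a period and easier down a group.
Neither a single period nor a single group — weigh both effects.
Be > Al: period and group pull opposite ways; the down-group shift dominates (900 vs 578 kJ/mol).
Xe > Be: period and group pull opposite ways; the across-period shift dominates (1170 vs 900 kJ/mol).
Ne > Xe: Ne sits above Xe in group 18, so the down-group effect alone puts Ne higher.
Approximate values (kJ/mol): Be 900, Ne 2081, Al 578, Xe 1170.
The highest first ionisation energy among these belongs to Ne.

Ne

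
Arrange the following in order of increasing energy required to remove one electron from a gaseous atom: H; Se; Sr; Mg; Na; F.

Na, Sr, Mg, Se, H, F

H is in period 1, group 1; F is in period 2, group 17; Na is in period 3, group 1; Mg is in period 3, group 2; Se is in period 4, group 16; Sr is in period 5, group 2.
Across a period the outer electron is held more tightly (higher IE₁); down a group it sits in a higher shell, more shielded, and comes off more easily.
These span different periods and groups, so the two trends combine.
Sr > Na: the two effects oppose for this pair; the across-period effect wins (550 vs 496 kJ/mol).
Mg > Sr: Mg sits above Sr in group 2, so the down-group effect alone puts Mg higher.
Se > Mg: period and group pull opposite ways; the across-period shift dominates (941 vs 738 kJ/mol).
H > Se: the two effects oppose for this pair; the down-group effect wins (1312 vs 941 kJ/mol).
F > H: the two effects oppose for this pair; the across-period effect wins (1681 vs 1312 kJ/mol).
Approximate values (kJ/mol): H 1312, F 1681, Na 496, Mg 738, Se 941, Sr 550.
So from lowest to highest: Na < Sr < Mg < Se < H < F.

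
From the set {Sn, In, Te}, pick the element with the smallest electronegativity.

In

In is in period 5, group 13; Sn is in period 5, group 14; Te is in period 5, group 16.
Atoms toward the upper right of the periodic table pull bonding electrons most strongly.
All lie in period 5, so electronegativity increases left to right.
The smallest electronegativity among these belongs to In.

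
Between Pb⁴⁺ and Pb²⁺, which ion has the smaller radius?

Pb⁴⁺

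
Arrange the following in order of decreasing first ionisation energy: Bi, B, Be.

First ionization energy rises across a period (greater Z_eff holds electrons more tightly) and falls down a group (valence electrons are farther from the nucleus).
Neither a single period nor a single group — weigh both effects.
B > Bi: the two effects oppose for this pair; the down-group effect wins (801 vs 703 kJ/mol).
Be > B: this pair runs against the simple trend — see the exception note.
Note the exception: Be has a higher first ionization energy than B, contrary to the simple trend — removing B's lone 2p electron is easier than breaking Be's filled 2s².
For reference (kJ/mol): Be 900, B 801, Bi 703.
So from highest to lowest: Be > B > Bi.

Be > B > Bi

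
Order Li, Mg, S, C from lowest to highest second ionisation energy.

Mg < S < C < Li

After 1 electron has been removed, what remains? Li⁺ is the bare [He] core; Mg⁺ still has 1 valence electron; S⁺ still has 5 valence electrons; C⁺ still has 3 valence electrons.
Breaking into a closed-shell core is much more expensive than removing a leftover valence electron — Li has the largest IE_2 here.
Valence configurations: Mg⁺ [Ne]3s¹, S⁺ [Ne]3s²3p³, C⁺ [He]2s²2p¹.
The numbers (kJ/mol): Li 7298, Mg 1451, S 2252, C 2353.
Putting it together, IE_2: Mg < S < C < Li.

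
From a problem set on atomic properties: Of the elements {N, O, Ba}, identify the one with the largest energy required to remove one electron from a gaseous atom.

N is in period 2, group 15; O is in period 2, group 16; Ba is in period 6, group 2.
Across a period the outer electron is held more tightly (higher IE₁); down a group it sits in a higher shell, more shielded, and comes off more easily.
Here both period and group differ, so the two effects have to be weighed against each other.
O > Ba: relative to Ba, both the across-period and down-group shifts push O's first ionization energy up.
N > O: this pair runs against the simple trend — see the exception note.
Note the exception: N has a higher first ionization energy than O, contrary to the simple trend — pairing an electron in O's 2p⁴ costs repulsion energy, so O ionizes more easily than half-filled N (2p³).
Approximate values (kJ/mol): N 1402, O 1314, Ba 503.
The largest energy required to remove one electron from a gaseous atom among these belongs to N.

N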